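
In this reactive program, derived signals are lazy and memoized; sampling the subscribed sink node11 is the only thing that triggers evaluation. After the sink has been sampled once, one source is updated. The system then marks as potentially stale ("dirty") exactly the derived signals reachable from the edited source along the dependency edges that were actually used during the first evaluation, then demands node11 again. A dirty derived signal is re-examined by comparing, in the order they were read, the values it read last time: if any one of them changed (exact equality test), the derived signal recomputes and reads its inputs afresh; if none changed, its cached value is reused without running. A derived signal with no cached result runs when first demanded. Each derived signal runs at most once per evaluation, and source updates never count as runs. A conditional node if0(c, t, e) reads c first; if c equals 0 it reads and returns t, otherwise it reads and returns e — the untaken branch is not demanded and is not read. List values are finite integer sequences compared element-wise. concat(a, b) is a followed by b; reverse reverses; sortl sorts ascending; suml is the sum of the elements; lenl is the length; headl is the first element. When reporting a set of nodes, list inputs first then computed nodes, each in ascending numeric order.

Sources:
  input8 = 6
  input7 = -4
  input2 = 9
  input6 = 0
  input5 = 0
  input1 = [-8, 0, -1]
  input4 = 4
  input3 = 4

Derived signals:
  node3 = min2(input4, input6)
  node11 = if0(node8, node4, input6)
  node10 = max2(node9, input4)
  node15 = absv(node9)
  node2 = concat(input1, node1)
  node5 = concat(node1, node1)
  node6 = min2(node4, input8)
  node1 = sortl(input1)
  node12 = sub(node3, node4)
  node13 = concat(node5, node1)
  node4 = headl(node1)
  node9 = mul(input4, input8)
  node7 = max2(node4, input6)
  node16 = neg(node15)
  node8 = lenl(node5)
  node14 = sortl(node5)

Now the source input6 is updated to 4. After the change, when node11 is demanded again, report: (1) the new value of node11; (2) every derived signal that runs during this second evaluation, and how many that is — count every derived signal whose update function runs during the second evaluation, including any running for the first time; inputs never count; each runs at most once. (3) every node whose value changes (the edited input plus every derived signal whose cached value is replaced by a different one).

First demand of the output computes:
  node1 = sortl([-8, 0, -1]) = [-8, -1, 0]
  node5 = concat([-8, -1, 0], [-8, -1, 0]) = [-8, -1, 0, -8, -1, 0]
  node8 = lenl([-8, -1, 0, -8, -1, 0]) = 6
  node11 = if0(node8=6 -> else branch input6) = 0

After the edit, cleaning proceeds:
  node11: a read changed (input6 0->4) — executes, giving 4.

Demanding node11 again yields 4.
1 derived signals run: node11.
The nodes whose values change: input6, node11.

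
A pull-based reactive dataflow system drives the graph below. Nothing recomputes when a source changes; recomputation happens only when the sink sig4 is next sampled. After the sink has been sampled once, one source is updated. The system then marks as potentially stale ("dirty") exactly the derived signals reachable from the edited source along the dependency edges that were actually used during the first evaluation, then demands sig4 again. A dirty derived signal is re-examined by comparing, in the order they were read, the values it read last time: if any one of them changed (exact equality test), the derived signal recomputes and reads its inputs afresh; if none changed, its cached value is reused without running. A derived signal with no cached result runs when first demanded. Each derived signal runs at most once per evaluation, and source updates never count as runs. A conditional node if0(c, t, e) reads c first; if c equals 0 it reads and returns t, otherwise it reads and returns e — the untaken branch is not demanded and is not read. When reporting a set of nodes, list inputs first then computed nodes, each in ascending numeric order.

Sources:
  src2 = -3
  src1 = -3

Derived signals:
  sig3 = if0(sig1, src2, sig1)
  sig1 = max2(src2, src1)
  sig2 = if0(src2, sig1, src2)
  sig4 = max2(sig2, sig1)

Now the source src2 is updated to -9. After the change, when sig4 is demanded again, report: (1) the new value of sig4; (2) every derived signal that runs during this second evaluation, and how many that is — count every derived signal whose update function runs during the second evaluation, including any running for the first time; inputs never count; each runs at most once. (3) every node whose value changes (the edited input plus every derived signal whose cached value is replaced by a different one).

New value of sig4: -3.
Derived signals that run: sig1, sig2, sig4 — 3 in total.
Values that change: src2, sig2.

First evaluation (everything demanded from the output):
  sig1 = max2(-3, -3) = -3
  sig2 = if0(src2=-3 -> else branch src2) = -3
  sig4 = max2(-3, -3) = -3

Propagation after the edit:
  sig1: runs — src2 -3->-9; result -3 (same value as before).
  sig2: runs — src2 -3->-9; src2 -3->-9; result -9.
  sig4: runs — sig2 -3->-9; result -3 (same value as before).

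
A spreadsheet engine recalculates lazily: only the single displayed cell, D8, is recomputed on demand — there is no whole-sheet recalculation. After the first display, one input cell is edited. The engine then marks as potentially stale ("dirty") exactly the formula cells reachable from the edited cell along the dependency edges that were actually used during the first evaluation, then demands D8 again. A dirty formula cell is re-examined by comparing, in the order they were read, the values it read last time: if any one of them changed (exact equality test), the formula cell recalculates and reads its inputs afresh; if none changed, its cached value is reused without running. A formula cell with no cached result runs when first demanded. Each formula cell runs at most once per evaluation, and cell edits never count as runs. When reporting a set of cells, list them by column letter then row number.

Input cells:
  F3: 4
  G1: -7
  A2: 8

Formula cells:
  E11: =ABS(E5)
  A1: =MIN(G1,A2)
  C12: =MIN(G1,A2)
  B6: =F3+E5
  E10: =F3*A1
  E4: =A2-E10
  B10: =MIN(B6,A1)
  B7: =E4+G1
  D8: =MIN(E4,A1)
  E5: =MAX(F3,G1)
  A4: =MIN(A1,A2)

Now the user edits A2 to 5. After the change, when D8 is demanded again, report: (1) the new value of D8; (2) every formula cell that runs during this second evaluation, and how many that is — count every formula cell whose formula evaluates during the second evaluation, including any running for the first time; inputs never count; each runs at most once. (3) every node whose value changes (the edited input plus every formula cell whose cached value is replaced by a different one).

New value of D8: -7.
Formula cells that run: A1, D8, E4 — 3 in total.
Values that change: A2, E4.
Key observation: the cutoff stops propagation at E10 — its inputs' values are unchanged, so it reuses its cache.

First evaluation (everything demanded from the output):
  A1 = MIN(-7, 8) = -7
  E10 = 4 * -7 = -28
  E4 = 8 - -28 = 36
  D8 = MIN(36, -7) = -7

Propagation after the edit:
  A1: runs — A2 8->5; result -7 (same value as before).
  E10: checked — values it read are unchanged (F3 unchanged, A1 unchanged); reused cached -28 without running.
  E4: runs — A2 8->5; result 33.
  D8: runs — E4 36->33; result -7 (same value as before).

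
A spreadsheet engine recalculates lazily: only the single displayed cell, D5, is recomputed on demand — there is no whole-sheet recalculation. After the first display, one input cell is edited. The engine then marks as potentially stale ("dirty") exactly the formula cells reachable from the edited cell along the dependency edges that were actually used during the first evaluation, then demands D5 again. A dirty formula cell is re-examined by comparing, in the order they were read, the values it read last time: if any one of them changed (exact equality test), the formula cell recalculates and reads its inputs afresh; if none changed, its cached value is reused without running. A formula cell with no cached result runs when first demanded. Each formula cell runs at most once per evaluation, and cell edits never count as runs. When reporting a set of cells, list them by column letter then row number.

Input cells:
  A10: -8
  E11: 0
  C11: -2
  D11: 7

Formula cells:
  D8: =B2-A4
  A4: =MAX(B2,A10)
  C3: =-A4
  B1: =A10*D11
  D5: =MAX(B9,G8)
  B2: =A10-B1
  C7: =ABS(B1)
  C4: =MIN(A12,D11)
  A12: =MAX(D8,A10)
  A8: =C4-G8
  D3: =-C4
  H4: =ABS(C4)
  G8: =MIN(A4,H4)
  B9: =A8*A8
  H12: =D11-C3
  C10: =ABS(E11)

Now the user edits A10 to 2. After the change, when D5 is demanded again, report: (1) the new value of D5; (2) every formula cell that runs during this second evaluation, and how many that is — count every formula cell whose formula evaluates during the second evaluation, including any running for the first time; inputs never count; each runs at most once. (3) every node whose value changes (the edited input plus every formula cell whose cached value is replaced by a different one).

New value of D5: 2.
Formula cells that run: A4, A8, A12, B1, B2, C4, D5, D8, G8, H4 — 10 in total.
Values that change: A4, A10, A12, B1, B2, C4, D5, D8, G8, H4.
Key observation: the cutoff stops propagation at B9 — its inputs' values are unchanged, so it reuses its cache.

First evaluation (everything demanded from the output):
  B1 = -8 * 7 = -56
  B2 = -8 - -56 = 48
  A4 = MAX(48, -8) = 48
  D8 = 48 - 48 = 0
  A12 = MAX(0, -8) = 0
  C4 = MIN(0, 7) = 0
  H4 = ABS(0) = 0
  G8 = MIN(48, 0) = 0
  A8 = 0 - 0 = 0
  B9 = 0 * 0 = 0
  D5 = MAX(0, 0) = 0

Propagation after the edit:
  B1: runs — A10 -8->2; result 14.
  B2: runs — A10 -8->2; B1 -56->14; result -12.
  A4: runs — B2 48->-12; A10 -8->2; result 2.
  D8: runs — B2 48->-12; A4 48->2; result -14.
  A12: runs — D8 0->-14; A10 -8->2; result 2.
  C4: runs — A12 0->2; result 2.
  H4: runs — C4 0->2; result 2.
  G8: runs — A4 48->2; H4 0->2; result 2.
  A8: runs — C4 0->2; G8 0->2; result 0 (same value as before).
  B9: checked — values it read are unchanged (A8 unchanged, A8 unchanged); reused cached 0 without running.
  D5: runs — G8 0->2; result 2.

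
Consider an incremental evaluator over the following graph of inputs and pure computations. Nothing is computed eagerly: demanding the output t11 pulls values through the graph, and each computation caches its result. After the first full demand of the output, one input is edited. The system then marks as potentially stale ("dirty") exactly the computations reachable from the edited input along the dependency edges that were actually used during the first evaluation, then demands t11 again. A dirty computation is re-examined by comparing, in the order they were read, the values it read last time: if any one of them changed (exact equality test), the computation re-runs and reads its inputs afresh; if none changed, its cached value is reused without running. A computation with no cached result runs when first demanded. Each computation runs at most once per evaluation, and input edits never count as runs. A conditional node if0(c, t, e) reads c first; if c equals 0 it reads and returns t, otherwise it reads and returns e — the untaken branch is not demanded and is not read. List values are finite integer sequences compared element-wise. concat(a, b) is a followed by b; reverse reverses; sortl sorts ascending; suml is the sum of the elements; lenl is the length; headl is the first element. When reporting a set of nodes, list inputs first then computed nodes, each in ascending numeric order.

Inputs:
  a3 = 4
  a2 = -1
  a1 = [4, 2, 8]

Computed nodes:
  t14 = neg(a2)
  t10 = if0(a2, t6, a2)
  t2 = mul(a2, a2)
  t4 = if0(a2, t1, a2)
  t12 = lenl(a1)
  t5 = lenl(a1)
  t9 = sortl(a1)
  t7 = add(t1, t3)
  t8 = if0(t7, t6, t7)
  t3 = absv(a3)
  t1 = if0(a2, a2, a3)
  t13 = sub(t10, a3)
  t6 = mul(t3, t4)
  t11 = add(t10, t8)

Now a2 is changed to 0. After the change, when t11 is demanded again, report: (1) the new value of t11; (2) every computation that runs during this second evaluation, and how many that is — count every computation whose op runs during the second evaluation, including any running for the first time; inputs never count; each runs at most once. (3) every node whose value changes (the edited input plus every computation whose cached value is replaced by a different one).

Initial pass — values computed on the first demand:
  t1 = if0(a2=-1 -> else branch a3) = 4
  t3 = absv(4) = 4
  t7 = add(4, 4) = 8
  t8 = if0(t7=8 -> else branch t7) = 8
  t10 = if0(a2=-1 -> else branch a2) = -1
  t11 = add(-1, 8) = 7

Second demand — change propagation:
  t1: re-runs because a2 -1->0; new result 0.
  t4: newly demanded (no cache) — executes and yields 0.
  t6: newly demanded (no cache) — executes and yields 0.
  t7: re-runs because t1 4->0; new result 4.
  t8: re-runs because t7 8->4; t7 8->4; new result 4.
  t10: re-runs because a2 -1->0; a2 -1->0; new result 0.
  t11: re-runs because t10 -1->0; t8 8->4; new result 4.

The important point: the flipped condition pulls in fresh nodes; t4, t6 run for the first time.

t11 now evaluates to 4.
Run set: t1, t4, t6, t7, t8, t10, t11 (7 run).
Changed values: a2, t1, t7, t8, t10, t11.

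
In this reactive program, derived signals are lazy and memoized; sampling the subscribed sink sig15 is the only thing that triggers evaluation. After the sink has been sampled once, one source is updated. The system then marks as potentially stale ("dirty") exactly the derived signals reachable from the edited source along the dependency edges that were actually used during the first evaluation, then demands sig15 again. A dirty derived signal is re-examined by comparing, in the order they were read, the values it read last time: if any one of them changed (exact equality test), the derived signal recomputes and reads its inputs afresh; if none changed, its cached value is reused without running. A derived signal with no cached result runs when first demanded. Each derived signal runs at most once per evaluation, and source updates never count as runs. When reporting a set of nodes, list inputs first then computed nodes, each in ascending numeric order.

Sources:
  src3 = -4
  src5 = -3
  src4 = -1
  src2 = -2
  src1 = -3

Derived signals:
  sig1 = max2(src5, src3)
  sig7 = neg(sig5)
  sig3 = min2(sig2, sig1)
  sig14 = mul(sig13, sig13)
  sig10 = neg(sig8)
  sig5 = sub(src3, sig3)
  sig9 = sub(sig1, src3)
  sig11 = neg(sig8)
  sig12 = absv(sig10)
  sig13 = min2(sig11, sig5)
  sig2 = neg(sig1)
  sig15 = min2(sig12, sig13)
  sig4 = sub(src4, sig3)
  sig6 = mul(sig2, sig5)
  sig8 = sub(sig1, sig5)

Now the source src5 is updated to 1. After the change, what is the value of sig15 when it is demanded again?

Demanding sig15 again yields -4.

First demand of the output computes:
  sig1 = max2(-3, -4) = -3
  sig2 = neg(-3) = 3
  sig3 = min2(3, -3) = -3
  sig5 = sub(-4, -3) = -1
  sig8 = sub(-3, -1) = -2
  sig10 = neg(-2) = 2
  sig11 = neg(-2) = 2
  sig12 = absv(2) = 2
  sig13 = min2(2, -1) = -1
  sig15 = min2(2, -1) = -1

After the edit, cleaning proceeds:
  sig1: a read changed (src5 -3->1) — executes, giving 1.
  sig2: a read changed (sig1 -3->1) — executes, giving -1.
  sig3: a read changed (sig2 3->-1; sig1 -3->1) — executes, giving -1.
  sig5: a read changed (sig3 -3->-1) — executes, giving -3.
  sig8: a read changed (sig1 -3->1; sig5 -1->-3) — executes, giving 4.
  sig10: a read changed (sig8 -2->4) — executes, giving -4.
  sig11: a read changed (sig8 -2->4) — executes, giving -4.
  sig12: a read changed (sig10 2->-4) — executes, giving 4.
  sig13: a read changed (sig11 2->-4; sig5 -1->-3) — executes, giving -4.
  sig15: a read changed (sig12 2->4; sig13 -1->-4) — executes, giving -4.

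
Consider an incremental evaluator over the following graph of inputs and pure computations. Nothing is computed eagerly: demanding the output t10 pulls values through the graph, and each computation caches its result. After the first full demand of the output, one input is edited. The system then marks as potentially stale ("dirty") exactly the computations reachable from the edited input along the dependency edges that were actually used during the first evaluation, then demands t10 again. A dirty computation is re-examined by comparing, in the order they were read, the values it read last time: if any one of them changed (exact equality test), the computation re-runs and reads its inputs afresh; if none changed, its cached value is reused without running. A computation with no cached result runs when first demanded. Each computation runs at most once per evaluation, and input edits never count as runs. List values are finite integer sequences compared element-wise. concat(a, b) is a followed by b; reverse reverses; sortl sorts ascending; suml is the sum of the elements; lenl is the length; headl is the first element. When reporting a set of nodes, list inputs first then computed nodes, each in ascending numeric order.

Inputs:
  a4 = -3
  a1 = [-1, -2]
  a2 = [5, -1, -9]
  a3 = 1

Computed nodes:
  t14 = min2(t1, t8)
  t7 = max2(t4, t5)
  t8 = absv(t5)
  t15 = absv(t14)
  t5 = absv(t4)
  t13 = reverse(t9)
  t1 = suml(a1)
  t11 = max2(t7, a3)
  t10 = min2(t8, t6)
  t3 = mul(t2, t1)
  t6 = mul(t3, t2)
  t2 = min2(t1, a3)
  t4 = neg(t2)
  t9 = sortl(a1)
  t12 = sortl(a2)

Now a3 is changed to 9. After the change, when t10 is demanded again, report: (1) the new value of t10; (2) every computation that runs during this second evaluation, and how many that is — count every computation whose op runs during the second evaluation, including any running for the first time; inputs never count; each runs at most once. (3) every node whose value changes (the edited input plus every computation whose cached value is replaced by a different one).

t10 now evaluates to -27.
Run set: t2 (1 run).
Changed values: a3.
The important point: t2 recomputes to an identical value, and the output ends up unchanged.

Initial pass — values computed on the first demand:
  t1 = suml([-1, -2]) = -3
  t2 = min2(-3, 1) = -3
  t3 = mul(-3, -3) = 9
  t4 = neg(-3) = 3
  t5 = absv(3) = 3
  t6 = mul(9, -3) = -27
  t8 = absv(3) = 3
  t10 = min2(3, -27) = -27

Second demand — change propagation:
  t2: re-runs because a3 1->9; new result -3 (unchanged).
  t3: re-examined; everything it read last time is the same (t2 unchanged, t1 unchanged) — cache 9 kept, no run.
  t4: re-examined; everything it read last time is the same (t2 unchanged) — cache 3 kept, no run.
  t5: re-examined; everything it read last time is the same (t4 unchanged) — cache 3 kept, no run.
  t6: re-examined; everything it read last time is the same (t3 unchanged, t2 unchanged) — cache -27 kept, no run.
  t8: re-examined; everything it read last time is the same (t5 unchanged) — cache 3 kept, no run.
  t10: re-examined; everything it read last time is the same (t8 unchanged, t6 unchanged) — cache -27 kept, no run.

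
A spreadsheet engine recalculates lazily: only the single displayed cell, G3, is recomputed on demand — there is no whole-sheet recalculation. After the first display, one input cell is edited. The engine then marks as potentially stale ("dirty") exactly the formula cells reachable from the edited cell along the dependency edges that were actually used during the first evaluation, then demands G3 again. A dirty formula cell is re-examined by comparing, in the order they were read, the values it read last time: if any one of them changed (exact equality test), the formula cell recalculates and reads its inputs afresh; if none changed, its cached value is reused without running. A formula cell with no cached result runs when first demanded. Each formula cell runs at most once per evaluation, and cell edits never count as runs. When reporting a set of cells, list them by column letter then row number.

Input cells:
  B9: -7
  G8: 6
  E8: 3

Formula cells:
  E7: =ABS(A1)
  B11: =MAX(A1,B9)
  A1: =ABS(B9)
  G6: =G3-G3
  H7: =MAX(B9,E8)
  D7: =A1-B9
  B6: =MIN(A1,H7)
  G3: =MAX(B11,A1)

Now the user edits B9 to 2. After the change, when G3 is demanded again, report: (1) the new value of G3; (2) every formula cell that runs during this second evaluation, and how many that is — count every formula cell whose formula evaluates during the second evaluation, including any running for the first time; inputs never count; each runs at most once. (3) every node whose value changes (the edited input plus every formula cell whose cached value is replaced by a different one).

New value of G3: 2.
Formula cells that run: A1, B11, G3 — 3 in total.
Values that change: A1, B9, B11, G3.

First evaluation (everything demanded from the output):
  A1 = ABS(-7) = 7
  B11 = MAX(7, -7) = 7
  G3 = MAX(7, 7) = 7

Propagation after the edit:
  A1: runs — B9 -7->2; result 2.
  B11: runs — A1 7->2; B9 -7->2; result 2.
  G3: runs — B11 7->2; A1 7->2; result 2.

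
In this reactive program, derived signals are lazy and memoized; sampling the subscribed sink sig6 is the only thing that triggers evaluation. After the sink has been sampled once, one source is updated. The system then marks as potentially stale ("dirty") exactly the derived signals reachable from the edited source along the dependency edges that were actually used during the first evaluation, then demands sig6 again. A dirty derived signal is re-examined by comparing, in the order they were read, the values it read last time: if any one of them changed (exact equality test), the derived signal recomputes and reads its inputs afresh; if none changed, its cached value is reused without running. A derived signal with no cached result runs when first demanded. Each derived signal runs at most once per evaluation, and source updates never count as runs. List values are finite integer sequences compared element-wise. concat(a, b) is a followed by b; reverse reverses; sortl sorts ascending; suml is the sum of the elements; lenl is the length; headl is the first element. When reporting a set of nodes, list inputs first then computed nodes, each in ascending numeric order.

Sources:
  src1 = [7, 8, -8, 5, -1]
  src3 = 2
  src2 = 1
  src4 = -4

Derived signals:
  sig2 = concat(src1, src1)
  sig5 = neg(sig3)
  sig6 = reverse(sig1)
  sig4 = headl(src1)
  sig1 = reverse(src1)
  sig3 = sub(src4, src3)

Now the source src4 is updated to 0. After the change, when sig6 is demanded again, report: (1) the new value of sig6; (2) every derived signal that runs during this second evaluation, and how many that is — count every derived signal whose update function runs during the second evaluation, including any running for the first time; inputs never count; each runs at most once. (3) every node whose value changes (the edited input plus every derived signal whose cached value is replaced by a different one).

First demand of the output computes:
  sig1 = reverse([7, 8, -8, 5, -1]) = [-1, 5, -8, 8, 7]
  sig6 = reverse([-1, 5, -8, 8, 7]) = [7, 8, -8, 5, -1]

After the edit, cleaning proceeds:
  src4 only reaches undemanded nodes; the second demand re-runs nothing.

Note the shortcut — src4 feeds only undemanded nodes, so no recomputation happens.

Demanding sig6 again yields [7, 8, -8, 5, -1].
0 derived signals run: none.
The nodes whose values change: src4.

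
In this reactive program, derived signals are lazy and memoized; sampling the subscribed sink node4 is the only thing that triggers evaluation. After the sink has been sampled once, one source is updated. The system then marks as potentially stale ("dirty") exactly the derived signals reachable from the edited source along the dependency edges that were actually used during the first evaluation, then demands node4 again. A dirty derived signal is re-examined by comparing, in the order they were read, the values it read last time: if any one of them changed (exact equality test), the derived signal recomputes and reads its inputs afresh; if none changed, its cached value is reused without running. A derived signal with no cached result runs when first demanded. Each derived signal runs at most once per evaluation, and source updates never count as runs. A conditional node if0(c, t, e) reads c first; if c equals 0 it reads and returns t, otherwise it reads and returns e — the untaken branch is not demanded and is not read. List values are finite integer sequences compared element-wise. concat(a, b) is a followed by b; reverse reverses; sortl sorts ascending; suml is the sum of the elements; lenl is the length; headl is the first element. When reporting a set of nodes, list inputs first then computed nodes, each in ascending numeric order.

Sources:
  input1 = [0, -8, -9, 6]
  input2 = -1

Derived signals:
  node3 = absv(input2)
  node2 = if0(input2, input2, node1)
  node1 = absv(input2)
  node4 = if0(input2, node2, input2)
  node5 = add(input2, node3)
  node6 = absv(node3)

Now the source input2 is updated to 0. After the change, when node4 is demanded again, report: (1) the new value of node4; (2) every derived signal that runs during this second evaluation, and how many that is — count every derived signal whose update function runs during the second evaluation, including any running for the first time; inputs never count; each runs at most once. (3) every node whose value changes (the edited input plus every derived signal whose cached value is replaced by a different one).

First demand of the output computes:
  node4 = if0(input2=-1 -> else branch input2) = -1

After the edit, cleaning proceeds:
  node2: had never run; runs now, result 0.
  node4: a read changed (input2 -1->0; input2 -1->0) — executes, giving 0.

Note the branch switch — node2 had no cache and runs now for the first time.

Demanding node4 again yields 0.
2 derived signals run: node2, node4.
The nodes whose values change: input2, node4.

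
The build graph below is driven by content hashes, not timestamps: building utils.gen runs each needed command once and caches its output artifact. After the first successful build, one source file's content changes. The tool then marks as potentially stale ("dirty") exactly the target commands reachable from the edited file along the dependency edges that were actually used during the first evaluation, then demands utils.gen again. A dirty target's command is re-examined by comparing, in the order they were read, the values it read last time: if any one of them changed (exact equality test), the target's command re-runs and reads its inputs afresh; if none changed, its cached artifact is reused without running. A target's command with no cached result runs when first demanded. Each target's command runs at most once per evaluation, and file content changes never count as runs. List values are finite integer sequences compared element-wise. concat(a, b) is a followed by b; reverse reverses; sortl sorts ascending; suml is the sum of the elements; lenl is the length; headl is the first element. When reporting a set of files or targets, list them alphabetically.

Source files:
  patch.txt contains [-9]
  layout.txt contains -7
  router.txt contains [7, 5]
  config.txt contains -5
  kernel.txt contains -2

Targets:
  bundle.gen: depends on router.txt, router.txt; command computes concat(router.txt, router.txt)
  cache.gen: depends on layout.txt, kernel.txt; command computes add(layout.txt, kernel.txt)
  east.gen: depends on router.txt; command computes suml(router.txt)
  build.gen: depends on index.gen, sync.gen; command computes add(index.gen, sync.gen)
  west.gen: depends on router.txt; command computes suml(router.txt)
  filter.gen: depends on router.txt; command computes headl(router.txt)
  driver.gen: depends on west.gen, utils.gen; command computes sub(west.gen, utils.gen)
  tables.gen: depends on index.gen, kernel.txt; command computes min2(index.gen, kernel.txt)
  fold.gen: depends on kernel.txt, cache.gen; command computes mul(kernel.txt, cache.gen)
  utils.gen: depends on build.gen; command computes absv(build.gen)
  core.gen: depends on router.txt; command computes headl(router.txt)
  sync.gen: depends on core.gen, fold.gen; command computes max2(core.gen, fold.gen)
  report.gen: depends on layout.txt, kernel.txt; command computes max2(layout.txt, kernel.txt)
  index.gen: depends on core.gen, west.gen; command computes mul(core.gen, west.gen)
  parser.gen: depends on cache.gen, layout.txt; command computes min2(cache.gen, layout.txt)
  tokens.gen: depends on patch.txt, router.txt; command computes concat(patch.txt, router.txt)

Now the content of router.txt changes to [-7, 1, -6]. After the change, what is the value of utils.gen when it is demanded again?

Initial pass — values computed on the first demand:
  cache.gen = add(-7, -2) = -9
  core.gen = headl([7, 5]) = 7
  fold.gen = mul(-2, -9) = 18
  sync.gen = max2(7, 18) = 18
  west.gen = suml([7, 5]) = 12
  index.gen = mul(7, 12) = 84
  build.gen = add(84, 18) = 102
  utils.gen = absv(102) = 102

Second demand — change propagation:
  core.gen: re-runs because router.txt [7, 5]->[-7, 1, -6]; new result -7.
  sync.gen: re-runs because core.gen 7->-7; new result 18 (unchanged).
  west.gen: re-runs because router.txt [7, 5]->[-7, 1, -6]; new result -12.
  index.gen: re-runs because core.gen 7->-7; west.gen 12->-12; new result 84 (unchanged).
  build.gen: re-examined; everything it read last time is the same (index.gen unchanged, sync.gen unchanged) — cache 102 kept, no run.
  utils.gen: re-examined; everything it read last time is the same (build.gen unchanged) — cache 102 kept, no run.

The important point: at build.gen every value read last time is unchanged, so the dirty flag clears without a run.

utils.gen now evaluates to 102.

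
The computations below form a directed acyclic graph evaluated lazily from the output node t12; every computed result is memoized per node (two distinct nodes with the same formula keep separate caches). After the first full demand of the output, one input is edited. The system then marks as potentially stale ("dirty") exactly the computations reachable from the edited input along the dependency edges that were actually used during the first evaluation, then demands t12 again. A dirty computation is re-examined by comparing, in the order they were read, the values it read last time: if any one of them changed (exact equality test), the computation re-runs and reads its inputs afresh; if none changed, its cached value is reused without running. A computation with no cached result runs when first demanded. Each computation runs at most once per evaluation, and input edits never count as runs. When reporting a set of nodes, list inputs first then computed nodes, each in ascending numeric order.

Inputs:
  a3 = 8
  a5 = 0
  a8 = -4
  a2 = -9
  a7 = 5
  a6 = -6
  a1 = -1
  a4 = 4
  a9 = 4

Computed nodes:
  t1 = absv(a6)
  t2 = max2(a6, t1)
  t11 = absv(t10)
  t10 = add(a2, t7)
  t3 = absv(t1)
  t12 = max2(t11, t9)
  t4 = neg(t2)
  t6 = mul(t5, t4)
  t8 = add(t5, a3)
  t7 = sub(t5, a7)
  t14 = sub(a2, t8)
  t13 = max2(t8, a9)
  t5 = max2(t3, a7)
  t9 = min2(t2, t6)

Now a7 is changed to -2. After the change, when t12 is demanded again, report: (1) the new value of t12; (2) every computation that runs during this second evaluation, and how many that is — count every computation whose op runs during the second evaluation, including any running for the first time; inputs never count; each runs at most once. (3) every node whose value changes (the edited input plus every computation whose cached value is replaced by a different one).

Demanding t12 again yields 1.
5 computations run: t5, t7, t10, t11, t12.
The nodes whose values change: a7, t7, t10, t11, t12.
Note where the cutoff bites: t6 is checked, finds nothing changed, and keeps its cache.

First demand of the output computes:
  t1 = absv(-6) = 6
  t2 = max2(-6, 6) = 6
  t3 = absv(6) = 6
  t4 = neg(6) = -6
  t5 = max2(6, 5) = 6
  t6 = mul(6, -6) = -36
  t7 = sub(6, 5) = 1
  t9 = min2(6, -36) = -36
  t10 = add(-9, 1) = -8
  t11 = absv(-8) = 8
  t12 = max2(8, -36) = 8

After the edit, cleaning proceeds:
  t5: a read changed (a7 5->-2) — executes, giving 6 — identical to its old value.
  t6: dirty, but its reads are unchanged (t5 unchanged, t4 unchanged); cached -36 stands.
  t7: a read changed (a7 5->-2) — executes, giving 8.
  t9: dirty, but its reads are unchanged (t2 unchanged, t6 unchanged); cached -36 stands.
  t10: a read changed (t7 1->8) — executes, giving -1.
  t11: a read changed (t10 -8->-1) — executes, giving 1.
  t12: a read changed (t11 8->1) — executes, giving 1.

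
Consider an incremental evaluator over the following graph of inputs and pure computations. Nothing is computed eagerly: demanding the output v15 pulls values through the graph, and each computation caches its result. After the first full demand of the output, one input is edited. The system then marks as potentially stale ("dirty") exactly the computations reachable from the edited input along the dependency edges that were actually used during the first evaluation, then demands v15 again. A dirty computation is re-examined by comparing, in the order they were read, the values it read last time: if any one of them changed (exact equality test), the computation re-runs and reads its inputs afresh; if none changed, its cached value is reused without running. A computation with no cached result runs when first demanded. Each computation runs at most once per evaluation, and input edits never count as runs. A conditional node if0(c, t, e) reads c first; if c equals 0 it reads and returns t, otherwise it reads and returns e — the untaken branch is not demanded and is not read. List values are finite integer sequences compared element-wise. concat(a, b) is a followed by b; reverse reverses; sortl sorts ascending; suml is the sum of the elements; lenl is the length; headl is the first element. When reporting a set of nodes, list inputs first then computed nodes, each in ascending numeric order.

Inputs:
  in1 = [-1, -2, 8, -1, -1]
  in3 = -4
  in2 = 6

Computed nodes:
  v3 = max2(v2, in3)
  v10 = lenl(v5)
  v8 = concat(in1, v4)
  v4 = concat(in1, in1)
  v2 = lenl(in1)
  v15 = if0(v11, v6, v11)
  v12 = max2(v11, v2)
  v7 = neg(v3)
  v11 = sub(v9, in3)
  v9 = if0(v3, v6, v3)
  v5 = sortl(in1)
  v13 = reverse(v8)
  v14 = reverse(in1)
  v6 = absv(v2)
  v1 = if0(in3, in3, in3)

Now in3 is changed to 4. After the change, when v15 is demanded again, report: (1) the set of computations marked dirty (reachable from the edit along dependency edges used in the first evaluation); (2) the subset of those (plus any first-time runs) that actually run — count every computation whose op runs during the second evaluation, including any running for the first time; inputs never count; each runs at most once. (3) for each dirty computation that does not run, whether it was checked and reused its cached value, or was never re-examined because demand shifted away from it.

Initial pass — values computed on the first demand:
  v2 = lenl([-1, -2, 8, -1, -1]) = 5
  v3 = max2(5, -4) = 5
  v9 = if0(v3=5 -> else branch v3) = 5
  v11 = sub(5, -4) = 9
  v15 = if0(v11=9 -> else branch v11) = 9

Second demand — change propagation:
  v3: re-runs because in3 -4->4; new result 5 (unchanged).
  v9: re-examined; everything it read last time is the same (v3 unchanged, v3 unchanged) — cache 5 kept, no run.
  v11: re-runs because in3 -4->4; new result 1.
  v15: re-runs because v11 9->1; v11 9->1; new result 1.

The important point: at v9 every value read last time is unchanged, so the dirty flag clears without a run.

Dirty set: v3, v9, v11, v15.
Run set: v3, v11, v15 (3 run).
Re-examined without running (cache reused): v9.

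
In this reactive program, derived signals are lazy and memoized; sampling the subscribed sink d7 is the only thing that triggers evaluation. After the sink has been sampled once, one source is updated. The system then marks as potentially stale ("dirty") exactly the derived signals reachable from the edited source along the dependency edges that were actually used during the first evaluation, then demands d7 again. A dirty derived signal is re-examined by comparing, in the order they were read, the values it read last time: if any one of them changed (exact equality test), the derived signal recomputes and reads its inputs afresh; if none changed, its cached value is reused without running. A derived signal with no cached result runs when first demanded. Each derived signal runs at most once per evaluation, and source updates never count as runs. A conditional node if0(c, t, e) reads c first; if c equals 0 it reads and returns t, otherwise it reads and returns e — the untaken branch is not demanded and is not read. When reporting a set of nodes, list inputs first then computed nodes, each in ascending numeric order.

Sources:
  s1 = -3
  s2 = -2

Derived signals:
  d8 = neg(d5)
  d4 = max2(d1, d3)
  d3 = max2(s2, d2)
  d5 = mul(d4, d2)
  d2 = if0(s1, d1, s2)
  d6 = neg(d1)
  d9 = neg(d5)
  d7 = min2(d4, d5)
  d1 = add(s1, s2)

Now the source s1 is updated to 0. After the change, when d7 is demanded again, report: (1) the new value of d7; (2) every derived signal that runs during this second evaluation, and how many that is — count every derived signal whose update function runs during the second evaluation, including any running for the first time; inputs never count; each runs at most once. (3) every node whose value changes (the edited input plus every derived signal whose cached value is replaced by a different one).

Demanding d7 again yields -2.
3 derived signals run: d1, d2, d4.
The nodes whose values change: s1, d1.
Note where the cutoff bites: d3 is checked, finds nothing changed, and keeps its cache.

First demand of the output computes:
  d1 = add(-3, -2) = -5
  d2 = if0(s1=-3 -> else branch s2) = -2
  d3 = max2(-2, -2) = -2
  d4 = max2(-5, -2) = -2
  d5 = mul(-2, -2) = 4
  d7 = min2(-2, 4) = -2

After the edit, cleaning proceeds:
  d1: a read changed (s1 -3->0) — executes, giving -2.
  d2: a read changed (s1 -3->0) — executes, giving -2 — identical to its old value.
  d3: dirty, but its reads are unchanged (s2 unchanged, d2 unchanged); cached -2 stands.
  d4: a read changed (d1 -5->-2) — executes, giving -2 — identical to its old value.
  d5: dirty, but its reads are unchanged (d4 unchanged, d2 unchanged); cached 4 stands.
  d7: dirty, but its reads are unchanged (d4 unchanged, d5 unchanged); cached -2 stands.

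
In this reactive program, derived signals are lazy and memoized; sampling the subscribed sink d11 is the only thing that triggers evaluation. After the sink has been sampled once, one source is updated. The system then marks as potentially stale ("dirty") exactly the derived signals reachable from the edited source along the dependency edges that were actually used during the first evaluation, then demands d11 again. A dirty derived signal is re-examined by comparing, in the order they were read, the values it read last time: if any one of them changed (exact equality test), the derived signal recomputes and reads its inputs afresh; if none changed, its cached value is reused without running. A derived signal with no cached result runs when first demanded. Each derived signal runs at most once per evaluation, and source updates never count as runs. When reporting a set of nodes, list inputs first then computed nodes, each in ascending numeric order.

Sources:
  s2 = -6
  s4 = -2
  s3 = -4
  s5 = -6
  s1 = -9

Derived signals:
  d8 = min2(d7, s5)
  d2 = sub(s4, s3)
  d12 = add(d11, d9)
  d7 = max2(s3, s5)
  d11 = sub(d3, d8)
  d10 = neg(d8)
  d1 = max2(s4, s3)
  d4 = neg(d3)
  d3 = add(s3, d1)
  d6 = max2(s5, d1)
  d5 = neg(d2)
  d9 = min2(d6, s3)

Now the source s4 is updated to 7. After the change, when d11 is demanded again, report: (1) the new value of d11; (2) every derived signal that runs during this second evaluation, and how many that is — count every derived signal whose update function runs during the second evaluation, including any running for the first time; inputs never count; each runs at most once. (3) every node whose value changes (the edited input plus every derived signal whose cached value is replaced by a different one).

Demanding d11 again yields 9.
3 derived signals run: d1, d3, d11.
The nodes whose values change: s4, d1, d3, d11.

First demand of the output computes:
  d1 = max2(-2, -4) = -2
  d3 = add(-4, -2) = -6
  d7 = max2(-4, -6) = -4
  d8 = min2(-4, -6) = -6
  d11 = sub(-6, -6) = 0

After the edit, cleaning proceeds:
  d1: a read changed (s4 -2->7) — executes, giving 7.
  d3: a read changed (d1 -2->7) — executes, giving 3.
  d11: a read changed (d3 -6->3) — executes, giving 9.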